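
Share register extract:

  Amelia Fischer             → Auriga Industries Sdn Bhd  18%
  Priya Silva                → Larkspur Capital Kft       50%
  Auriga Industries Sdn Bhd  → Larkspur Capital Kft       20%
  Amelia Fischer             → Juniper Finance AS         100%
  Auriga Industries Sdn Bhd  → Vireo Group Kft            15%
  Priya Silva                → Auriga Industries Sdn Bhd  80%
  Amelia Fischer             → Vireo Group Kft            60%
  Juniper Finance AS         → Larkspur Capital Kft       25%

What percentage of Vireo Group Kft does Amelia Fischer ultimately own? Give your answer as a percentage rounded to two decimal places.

62.70%

Amelia reaches Vireo along 2 paths.
Via Auriga: 18% × 15% = 2.7%.
Direct stake: 60% = 60%.
Total: 2.7% + 60% = 62.7%.
Rounded: 62.70%.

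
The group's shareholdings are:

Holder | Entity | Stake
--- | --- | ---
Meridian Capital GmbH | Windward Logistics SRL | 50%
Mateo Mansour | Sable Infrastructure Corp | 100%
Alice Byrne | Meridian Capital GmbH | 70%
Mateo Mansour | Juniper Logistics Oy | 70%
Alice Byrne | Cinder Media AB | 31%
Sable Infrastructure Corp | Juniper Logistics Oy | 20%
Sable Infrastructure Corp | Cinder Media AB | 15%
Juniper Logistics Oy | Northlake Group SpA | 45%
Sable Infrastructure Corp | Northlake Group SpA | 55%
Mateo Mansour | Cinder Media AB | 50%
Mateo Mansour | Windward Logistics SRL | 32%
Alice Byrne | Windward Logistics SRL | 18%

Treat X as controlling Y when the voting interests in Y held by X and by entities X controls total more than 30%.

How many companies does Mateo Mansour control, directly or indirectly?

5

Mateo holds 100% of Sable, so Mateo controls Sable.
Sable and Mateo together hold 20% + 70% = 90% of Juniper, so Mateo controls Juniper.
Sable and Juniper together hold 55% + 45% = 100% of Northlake, so Mateo controls Northlake.
Sable and Mateo together hold 15% + 50% = 65% of Cinder, so Mateo controls Cinder.
Mateo holds 32% of Windward, so Mateo controls Windward.
No other company's threshold is met.
Mateo controls 5 companies.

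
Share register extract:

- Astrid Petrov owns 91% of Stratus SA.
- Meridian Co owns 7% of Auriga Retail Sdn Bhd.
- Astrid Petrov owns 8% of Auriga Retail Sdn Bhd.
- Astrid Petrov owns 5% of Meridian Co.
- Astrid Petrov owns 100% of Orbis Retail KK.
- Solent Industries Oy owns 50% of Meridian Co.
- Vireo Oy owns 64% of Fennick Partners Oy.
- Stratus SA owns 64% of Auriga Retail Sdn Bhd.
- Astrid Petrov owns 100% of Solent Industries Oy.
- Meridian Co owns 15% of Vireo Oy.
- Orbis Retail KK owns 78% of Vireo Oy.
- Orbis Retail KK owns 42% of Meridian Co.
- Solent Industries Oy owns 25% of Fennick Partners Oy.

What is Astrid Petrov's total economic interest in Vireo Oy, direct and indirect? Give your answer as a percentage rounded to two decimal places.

Astrid reaches Vireo along 4 paths.
Via Orbis: 100% × 78% = 78%.
Via Solent → Meridian: 100% × 50% × 15% = 7.5%.
Via Orbis → Meridian: 100% × 42% × 15% = 6.3%.
Via Meridian: 5% × 15% = 0.75%.
Total: 78% + 7.5% + 6.3% + 0.75% = 92.55%.

92.55%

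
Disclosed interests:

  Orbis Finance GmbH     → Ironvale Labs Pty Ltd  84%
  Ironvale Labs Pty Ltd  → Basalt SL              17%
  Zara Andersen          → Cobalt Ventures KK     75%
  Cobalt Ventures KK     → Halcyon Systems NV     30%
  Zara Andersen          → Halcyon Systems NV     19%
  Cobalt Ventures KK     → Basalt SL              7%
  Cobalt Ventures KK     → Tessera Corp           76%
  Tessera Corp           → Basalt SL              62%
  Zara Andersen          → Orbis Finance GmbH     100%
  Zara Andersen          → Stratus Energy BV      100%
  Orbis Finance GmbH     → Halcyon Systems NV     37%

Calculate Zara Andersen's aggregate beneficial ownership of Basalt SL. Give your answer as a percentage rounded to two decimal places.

Zara reaches Basalt along 3 paths.
Via Orbis → Ironvale: 100% × 84% × 17% = 14.28%.
Via Cobalt → Tessera: 75% × 76% × 62% = 35.34%.
Via Cobalt: 75% × 7% = 5.25%.
Total: 14.28% + 35.34% + 5.25% = 54.87%.

54.87%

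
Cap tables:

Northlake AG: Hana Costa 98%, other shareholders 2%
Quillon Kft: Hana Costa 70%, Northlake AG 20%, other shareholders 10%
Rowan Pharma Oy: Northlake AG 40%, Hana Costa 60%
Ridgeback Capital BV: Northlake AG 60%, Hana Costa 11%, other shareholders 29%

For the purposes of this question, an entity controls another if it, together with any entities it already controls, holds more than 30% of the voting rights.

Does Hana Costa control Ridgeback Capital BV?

Yes

Hana holds 98% of Northlake, so Hana controls Northlake.
Northlake and Hana together hold 60% + 11% = 71% of Ridgeback, so Hana controls Ridgeback.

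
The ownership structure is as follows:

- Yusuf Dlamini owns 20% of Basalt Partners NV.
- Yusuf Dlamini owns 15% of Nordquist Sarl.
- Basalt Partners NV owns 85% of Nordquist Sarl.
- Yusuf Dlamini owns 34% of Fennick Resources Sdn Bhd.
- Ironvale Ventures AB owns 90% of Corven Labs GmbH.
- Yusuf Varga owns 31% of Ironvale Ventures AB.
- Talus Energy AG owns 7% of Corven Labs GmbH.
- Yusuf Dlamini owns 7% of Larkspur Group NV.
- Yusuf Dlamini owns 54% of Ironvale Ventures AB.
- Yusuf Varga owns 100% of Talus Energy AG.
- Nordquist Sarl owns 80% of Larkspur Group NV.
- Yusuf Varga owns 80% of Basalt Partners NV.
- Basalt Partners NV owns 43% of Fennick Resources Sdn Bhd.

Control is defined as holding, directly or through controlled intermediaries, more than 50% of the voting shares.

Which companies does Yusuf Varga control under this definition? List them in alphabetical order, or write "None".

Yusuf Varga holds 80% of Basalt, so Yusuf Varga controls Basalt.
Yusuf Varga holds 100% of Talus, so Yusuf Varga controls Talus.
Basalt holds 85% of Nordquist, so Yusuf Varga controls Nordquist.
Nordquist holds 80% of Larkspur, so Yusuf Varga controls Larkspur.
No other company's threshold is met.

Basalt Partners NV, Larkspur Group NV, Nordquist Sarl, Talus Energy AG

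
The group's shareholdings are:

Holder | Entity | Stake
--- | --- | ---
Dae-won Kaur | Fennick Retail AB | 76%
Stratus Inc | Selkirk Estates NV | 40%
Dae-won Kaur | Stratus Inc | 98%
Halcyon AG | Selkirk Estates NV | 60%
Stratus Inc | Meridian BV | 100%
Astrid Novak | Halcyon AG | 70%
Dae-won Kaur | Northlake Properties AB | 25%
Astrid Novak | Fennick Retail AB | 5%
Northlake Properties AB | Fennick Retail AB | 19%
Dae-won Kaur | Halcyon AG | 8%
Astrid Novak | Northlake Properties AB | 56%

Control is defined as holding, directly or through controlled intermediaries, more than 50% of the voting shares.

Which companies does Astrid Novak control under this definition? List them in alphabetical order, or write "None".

Astrid holds 56% of Northlake, so Astrid controls Northlake.
Astrid holds 70% of Halcyon, so Astrid controls Halcyon.
Halcyon holds 60% of Selkirk, so Astrid controls Selkirk.
No other company's threshold is met.

Halcyon AG, Northlake Properties AB, Selkirk Estates NV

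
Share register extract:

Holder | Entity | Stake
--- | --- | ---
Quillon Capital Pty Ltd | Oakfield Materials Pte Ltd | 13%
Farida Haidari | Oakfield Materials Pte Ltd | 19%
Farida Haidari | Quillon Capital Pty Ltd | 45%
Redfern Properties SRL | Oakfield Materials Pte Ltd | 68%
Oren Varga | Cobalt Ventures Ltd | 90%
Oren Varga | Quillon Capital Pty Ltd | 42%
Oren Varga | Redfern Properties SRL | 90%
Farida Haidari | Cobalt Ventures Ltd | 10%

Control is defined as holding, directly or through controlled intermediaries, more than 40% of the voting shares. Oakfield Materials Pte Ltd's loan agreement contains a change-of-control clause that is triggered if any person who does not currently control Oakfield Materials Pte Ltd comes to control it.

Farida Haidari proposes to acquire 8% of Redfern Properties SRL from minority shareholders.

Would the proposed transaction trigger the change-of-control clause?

No

The purchase changes only Farida's holdings, so Farida is the only person who could newly come to control Oakfield.
Farida holds 45% of Quillon, so Farida controls Quillon.
In Oakfield, Farida's side holds only 19% + 13% = 32%, not > 40%.
So before the transaction, Farida does not control Oakfield.
After the purchase, Farida holds 8% of Redfern directly.
Farida's side now holds 8% of Redfern, not > 40%, so Farida still does not control Redfern.
After the transaction, Farida's side holds 19% + 13% = 32% of Oakfield, not > 40%, so Farida still does not control Oakfield.
No new person acquires control, so the clause is not triggered.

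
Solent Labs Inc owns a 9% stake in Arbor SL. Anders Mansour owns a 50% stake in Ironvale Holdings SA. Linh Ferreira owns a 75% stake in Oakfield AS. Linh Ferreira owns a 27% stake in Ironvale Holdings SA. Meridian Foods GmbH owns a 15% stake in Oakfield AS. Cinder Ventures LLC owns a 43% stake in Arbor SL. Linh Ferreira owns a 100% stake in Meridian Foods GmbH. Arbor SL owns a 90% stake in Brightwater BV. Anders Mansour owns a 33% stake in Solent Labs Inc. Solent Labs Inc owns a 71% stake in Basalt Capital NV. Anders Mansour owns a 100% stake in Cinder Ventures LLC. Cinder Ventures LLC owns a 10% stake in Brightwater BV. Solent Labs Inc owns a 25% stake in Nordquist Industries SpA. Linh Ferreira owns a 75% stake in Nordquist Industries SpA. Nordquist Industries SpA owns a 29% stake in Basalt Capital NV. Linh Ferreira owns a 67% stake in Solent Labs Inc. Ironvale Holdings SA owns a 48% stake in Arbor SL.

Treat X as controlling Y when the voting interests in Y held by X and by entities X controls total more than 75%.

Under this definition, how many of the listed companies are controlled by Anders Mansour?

Anders holds 100% of Cinder, so Anders controls Cinder.
No other company's threshold is met.
Anders controls 1 company.

1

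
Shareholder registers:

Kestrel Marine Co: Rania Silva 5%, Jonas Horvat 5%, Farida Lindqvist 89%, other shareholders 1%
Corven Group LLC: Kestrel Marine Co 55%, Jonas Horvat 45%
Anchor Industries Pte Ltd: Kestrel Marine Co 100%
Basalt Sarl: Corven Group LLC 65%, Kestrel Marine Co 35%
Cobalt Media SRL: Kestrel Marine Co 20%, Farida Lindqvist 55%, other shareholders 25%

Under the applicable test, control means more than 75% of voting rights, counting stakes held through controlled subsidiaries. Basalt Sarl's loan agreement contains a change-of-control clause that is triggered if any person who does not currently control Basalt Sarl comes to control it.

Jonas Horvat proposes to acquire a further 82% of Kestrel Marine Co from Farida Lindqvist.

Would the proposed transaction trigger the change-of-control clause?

The purchase adds only to Jonas's holdings (Farida's stake shrinks), so Jonas is the only person who could newly come to control Basalt.
Jonas's largest direct stake is 45% in Corven, which does not meet the threshold, so Jonas controls no company.
Neither Jonas nor any entity Jonas controls holds any voting interest in Basalt.
So before the transaction, Jonas does not control Basalt.
After the purchase, Jonas's direct stake in Kestrel rises to 5% + 82% = 87%, and Farida's stake falls to 7%.
Jonas holds 87% of Kestrel, so Jonas controls Kestrel.
Kestrel and Jonas together hold 55% + 45% = 100% of Corven, so Jonas controls Corven.
Corven and Kestrel together hold 65% + 35% = 100% of Basalt, so Jonas controls Basalt.
Jonas did not control Basalt before and does after, so the clause is triggered.

Yes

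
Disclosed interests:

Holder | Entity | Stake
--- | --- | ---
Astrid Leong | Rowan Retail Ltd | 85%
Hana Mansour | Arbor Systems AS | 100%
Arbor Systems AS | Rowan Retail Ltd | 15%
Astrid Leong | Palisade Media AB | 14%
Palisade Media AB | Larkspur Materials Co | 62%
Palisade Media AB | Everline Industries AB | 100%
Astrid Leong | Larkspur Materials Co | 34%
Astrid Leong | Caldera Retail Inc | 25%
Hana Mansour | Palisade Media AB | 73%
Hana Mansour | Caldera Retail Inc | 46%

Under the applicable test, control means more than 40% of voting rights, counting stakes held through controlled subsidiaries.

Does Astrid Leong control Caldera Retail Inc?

No

Astrid holds 85% of Rowan, so Astrid controls Rowan.
In Caldera, Astrid's side holds only 25%, not > 40%.
So Astrid does not control Caldera.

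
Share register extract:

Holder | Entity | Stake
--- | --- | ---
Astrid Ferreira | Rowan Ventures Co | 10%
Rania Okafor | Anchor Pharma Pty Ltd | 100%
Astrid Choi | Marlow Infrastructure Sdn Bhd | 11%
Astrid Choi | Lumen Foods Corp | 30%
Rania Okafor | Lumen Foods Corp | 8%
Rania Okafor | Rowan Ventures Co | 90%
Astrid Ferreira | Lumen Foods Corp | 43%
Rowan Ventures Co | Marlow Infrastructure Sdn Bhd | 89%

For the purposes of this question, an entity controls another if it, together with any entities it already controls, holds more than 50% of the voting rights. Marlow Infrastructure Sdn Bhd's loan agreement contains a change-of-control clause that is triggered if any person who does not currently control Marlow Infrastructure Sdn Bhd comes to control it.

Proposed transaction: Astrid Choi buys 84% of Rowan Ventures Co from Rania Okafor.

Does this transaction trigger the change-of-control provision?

Yes

The purchase adds only to Astrid Choi's holdings (Rania's stake shrinks), so Astrid Choi is the only person who could newly come to control Marlow.
Astrid Choi's largest direct stake is 30% in Lumen, which does not meet the threshold, so Astrid Choi controls no company.
In Marlow, Astrid Choi's side holds only 11%, not > 50%.
So before the transaction, Astrid Choi does not control Marlow.
After the purchase, Astrid Choi holds 84% of Rowan directly, and Rania's stake falls to 6%.
Astrid Choi holds 84% of Rowan, so Astrid Choi controls Rowan.
Astrid Choi and Rowan together hold 11% + 89% = 100% of Marlow, so Astrid Choi controls Marlow.
Astrid Choi did not control Marlow before and does after, so the clause is triggered.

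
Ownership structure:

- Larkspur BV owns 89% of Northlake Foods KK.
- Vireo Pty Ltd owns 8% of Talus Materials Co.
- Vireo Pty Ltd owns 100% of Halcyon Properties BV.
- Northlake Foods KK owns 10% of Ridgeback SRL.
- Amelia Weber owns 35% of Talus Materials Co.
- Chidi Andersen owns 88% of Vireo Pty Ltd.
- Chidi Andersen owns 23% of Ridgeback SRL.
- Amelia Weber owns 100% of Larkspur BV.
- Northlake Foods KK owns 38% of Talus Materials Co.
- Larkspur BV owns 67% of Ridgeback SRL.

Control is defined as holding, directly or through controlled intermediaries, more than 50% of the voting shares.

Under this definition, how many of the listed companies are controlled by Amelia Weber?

Amelia holds 100% of Larkspur, so Amelia controls Larkspur.
Larkspur holds 89% of Northlake, so Amelia controls Northlake.
Amelia and Northlake together hold 35% + 38% = 73% of Talus, so Amelia controls Talus.
Northlake and Larkspur together hold 10% + 67% = 77% of Ridgeback, so Amelia controls Ridgeback.
No other company's threshold is met.
Amelia controls 4 companies.

4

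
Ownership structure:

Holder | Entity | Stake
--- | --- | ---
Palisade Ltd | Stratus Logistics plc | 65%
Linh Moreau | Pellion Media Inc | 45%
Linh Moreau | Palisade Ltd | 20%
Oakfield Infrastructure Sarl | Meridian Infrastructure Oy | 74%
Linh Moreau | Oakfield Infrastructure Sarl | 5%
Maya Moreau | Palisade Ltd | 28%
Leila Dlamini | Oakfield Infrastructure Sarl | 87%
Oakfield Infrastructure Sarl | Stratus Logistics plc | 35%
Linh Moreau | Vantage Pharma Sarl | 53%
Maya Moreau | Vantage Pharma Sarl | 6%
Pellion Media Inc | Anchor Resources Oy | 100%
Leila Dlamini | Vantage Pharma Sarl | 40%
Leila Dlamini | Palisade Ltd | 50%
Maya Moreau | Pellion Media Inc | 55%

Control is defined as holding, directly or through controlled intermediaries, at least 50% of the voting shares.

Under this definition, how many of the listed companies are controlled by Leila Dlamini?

Leila holds 87% of Oakfield, so Leila controls Oakfield.
Leila holds 50% of Palisade, so Leila controls Palisade.
Oakfield holds 74% of Meridian, so Leila controls Meridian.
Palisade and Oakfield together hold 65% + 35% = 100% of Stratus, so Leila controls Stratus.
No other company's threshold is met.
Leila controls 4 companies.

4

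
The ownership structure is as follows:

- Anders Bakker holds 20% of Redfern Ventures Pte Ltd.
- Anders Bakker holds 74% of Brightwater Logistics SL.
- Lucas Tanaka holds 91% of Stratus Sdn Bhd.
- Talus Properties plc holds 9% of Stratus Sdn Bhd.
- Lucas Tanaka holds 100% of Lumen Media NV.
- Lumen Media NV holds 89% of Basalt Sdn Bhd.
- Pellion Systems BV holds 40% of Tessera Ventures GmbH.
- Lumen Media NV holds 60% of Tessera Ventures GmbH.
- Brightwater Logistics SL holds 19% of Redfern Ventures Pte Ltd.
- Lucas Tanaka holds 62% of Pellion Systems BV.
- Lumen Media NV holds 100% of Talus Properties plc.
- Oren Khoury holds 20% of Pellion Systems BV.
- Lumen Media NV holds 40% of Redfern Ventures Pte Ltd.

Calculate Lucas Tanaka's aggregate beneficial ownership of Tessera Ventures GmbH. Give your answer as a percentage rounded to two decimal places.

Lucas reaches Tessera along 2 paths.
Via Pellion: 62% × 40% = 24.8%.
Via Lumen: 100% × 60% = 60%.
Total: 24.8% + 60% = 84.8%.
Rounded: 84.80%.

84.80%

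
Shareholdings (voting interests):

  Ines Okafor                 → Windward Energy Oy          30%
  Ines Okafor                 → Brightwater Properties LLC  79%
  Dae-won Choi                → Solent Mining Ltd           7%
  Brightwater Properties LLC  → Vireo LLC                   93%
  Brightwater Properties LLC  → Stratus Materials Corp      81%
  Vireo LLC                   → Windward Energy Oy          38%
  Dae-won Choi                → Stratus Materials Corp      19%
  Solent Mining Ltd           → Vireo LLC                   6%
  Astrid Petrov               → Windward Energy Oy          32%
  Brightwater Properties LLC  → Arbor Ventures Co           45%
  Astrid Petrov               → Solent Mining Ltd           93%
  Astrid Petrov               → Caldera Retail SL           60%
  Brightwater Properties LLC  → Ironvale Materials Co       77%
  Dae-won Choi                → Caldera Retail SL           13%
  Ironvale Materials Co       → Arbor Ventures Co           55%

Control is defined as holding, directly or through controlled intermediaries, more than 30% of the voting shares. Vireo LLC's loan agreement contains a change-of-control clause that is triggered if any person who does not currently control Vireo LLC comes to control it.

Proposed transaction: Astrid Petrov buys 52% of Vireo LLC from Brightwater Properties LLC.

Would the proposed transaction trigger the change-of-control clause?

Yes

The purchase adds only to Astrid's holdings (Brightwater's stake shrinks), so Astrid is the only person who could newly come to control Vireo.
Astrid holds 93% of Solent, so Astrid controls Solent.
Astrid holds 60% of Caldera, so Astrid controls Caldera.
Astrid holds 32% of Windward, so Astrid controls Windward.
In Vireo, Astrid's side holds only 6%, not > 30%.
So before the transaction, Astrid does not control Vireo.
After the purchase, Astrid holds 52% of Vireo directly, and Brightwater's stake falls to 41%.
Solent and Astrid together hold 6% + 52% = 58% of Vireo, so Astrid controls Vireo.
Astrid did not control Vireo before and does after, so the clause is triggered.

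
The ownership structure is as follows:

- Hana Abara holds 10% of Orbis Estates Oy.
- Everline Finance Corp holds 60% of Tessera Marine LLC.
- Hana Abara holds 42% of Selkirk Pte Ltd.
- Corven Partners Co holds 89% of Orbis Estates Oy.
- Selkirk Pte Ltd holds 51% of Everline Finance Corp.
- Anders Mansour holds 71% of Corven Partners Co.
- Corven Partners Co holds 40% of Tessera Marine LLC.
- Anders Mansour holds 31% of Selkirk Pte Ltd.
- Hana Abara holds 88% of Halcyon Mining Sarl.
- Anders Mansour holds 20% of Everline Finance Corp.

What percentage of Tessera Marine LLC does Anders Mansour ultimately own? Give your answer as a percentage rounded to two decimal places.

49.89%

Anders reaches Tessera along 3 paths.
Via Selkirk → Everline: 31% × 51% × 60% = 9.486%.
Via Everline: 20% × 60% = 12%.
Via Corven: 71% × 40% = 28.4%.
Total: 9.486% + 12% + 28.4% = 49.886%.
Rounded: 49.89%.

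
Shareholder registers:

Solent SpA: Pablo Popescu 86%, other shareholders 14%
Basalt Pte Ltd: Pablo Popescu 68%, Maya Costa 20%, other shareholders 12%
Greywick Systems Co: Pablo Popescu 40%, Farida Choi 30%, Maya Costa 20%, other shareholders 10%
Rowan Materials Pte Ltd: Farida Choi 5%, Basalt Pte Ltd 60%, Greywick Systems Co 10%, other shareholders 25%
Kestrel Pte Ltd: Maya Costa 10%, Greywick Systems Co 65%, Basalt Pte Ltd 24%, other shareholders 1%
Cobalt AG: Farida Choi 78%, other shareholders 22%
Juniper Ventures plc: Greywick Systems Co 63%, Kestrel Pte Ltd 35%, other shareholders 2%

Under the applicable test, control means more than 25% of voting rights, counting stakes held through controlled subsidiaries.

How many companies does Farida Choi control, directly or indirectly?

Farida holds 30% of Greywick, so Farida controls Greywick.
Greywick holds 65% of Kestrel, so Farida controls Kestrel.
Farida holds 78% of Cobalt, so Farida controls Cobalt.
Greywick and Kestrel together hold 63% + 35% = 98% of Juniper, so Farida controls Juniper.
No other company's threshold is met.
Farida controls 4 companies.

4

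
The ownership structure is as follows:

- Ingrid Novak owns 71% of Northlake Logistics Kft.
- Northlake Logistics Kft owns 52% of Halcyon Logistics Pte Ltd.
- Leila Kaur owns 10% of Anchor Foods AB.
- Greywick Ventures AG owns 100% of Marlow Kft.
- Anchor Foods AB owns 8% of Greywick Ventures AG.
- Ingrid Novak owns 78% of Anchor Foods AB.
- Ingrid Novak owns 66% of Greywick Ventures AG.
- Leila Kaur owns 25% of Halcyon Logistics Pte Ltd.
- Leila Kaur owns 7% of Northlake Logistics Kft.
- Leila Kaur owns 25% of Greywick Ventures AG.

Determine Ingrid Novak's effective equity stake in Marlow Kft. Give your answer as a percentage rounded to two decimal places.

72.24%

Ingrid reaches Marlow along 2 paths.
Via Greywick: 66% × 100% = 66%.
Via Anchor → Greywick: 78% × 8% × 100% = 6.24%.
Total: 66% + 6.24% = 72.24%.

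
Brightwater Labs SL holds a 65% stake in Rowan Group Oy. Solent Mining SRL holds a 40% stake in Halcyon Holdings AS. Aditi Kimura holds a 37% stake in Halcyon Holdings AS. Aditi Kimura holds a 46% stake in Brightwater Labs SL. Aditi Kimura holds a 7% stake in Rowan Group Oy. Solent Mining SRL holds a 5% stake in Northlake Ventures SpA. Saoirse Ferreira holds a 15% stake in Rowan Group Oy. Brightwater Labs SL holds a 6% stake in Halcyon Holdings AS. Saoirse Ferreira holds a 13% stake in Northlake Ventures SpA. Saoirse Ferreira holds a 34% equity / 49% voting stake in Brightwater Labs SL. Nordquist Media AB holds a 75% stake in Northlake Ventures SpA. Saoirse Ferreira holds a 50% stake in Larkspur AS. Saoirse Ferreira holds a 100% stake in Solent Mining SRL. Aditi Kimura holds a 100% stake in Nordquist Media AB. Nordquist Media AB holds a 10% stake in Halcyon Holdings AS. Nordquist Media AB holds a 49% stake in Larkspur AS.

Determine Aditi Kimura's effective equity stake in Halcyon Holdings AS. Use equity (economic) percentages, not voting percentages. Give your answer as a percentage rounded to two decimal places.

49.76%

Aditi reaches Halcyon along 3 paths.
Direct stake: 37% = 37%.
Via Nordquist: 100% × 10% = 10%.
Via Brightwater: 46% × 6% = 2.76%.
Total: 37% + 10% + 2.76% = 49.76%.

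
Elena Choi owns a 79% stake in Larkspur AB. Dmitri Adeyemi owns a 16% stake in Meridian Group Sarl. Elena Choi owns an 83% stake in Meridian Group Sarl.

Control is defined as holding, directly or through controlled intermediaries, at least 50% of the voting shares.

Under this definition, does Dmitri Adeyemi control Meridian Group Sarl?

Dmitri's largest direct stake is 16% in Meridian, which does not meet the threshold, so Dmitri controls no company.
In Meridian, Dmitri's side holds only 16%, not ≥ 50%.
So Dmitri does not control Meridian.

No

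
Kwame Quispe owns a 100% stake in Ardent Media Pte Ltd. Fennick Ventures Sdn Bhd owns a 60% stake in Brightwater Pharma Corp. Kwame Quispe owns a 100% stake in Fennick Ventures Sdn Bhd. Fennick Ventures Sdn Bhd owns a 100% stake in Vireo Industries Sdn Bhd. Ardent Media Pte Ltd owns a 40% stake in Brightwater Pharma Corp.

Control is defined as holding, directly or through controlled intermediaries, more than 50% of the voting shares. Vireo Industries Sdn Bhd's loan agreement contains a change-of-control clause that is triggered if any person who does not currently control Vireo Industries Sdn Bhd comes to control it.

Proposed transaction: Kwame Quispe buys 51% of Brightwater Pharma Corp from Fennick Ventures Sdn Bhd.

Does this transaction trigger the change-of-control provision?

The purchase adds only to Kwame's holdings (Fennick's stake shrinks), so Kwame is the only person who could newly come to control Vireo.
Kwame holds 100% of Fennick, so Kwame controls Fennick.
Fennick holds 100% of Vireo, so Kwame controls Vireo.
So Kwame already controls Vireo before the transaction.
After the purchase, Kwame holds 51% of Brightwater directly, and Fennick's stake falls to 9%.
Kwame controlled Vireo already, so this is not a new person acquiring control; every other person's position is unchanged or reduced.
No new person acquires control, so the clause is not triggered.

No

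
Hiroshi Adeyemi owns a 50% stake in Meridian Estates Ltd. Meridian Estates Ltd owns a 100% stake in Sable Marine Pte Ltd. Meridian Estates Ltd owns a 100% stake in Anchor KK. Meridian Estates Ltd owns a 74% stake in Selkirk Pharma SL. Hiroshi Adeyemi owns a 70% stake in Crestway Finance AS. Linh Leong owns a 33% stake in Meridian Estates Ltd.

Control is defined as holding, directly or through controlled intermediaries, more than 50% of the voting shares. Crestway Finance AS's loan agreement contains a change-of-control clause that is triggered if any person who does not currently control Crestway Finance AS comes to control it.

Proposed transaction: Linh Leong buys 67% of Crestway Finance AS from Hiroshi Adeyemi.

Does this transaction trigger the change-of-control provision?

Yes

The purchase adds only to Linh's holdings (Hiroshi's stake shrinks), so Linh is the only person who could newly come to control Crestway.
Linh's largest direct stake is 33% in Meridian, which does not meet the threshold, so Linh controls no company.
Neither Linh nor any entity Linh controls holds any voting interest in Crestway.
So before the transaction, Linh does not control Crestway.
After the purchase, Linh holds 67% of Crestway directly, and Hiroshi's stake falls to 3%.
Linh holds 67% of Crestway, so Linh controls Crestway.
Linh did not control Crestway before and does after, so the clause is triggered.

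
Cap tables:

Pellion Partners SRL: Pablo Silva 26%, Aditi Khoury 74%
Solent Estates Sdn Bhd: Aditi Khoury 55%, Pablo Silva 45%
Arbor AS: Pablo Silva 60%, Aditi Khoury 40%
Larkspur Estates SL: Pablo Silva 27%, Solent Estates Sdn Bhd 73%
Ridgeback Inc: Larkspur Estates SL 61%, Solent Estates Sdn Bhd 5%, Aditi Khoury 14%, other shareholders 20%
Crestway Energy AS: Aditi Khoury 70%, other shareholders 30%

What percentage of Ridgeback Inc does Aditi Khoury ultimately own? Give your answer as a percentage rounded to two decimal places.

41.24%

Aditi reaches Ridgeback along 3 paths.
Via Solent → Larkspur: 55% × 73% × 61% = 24.4915%.
Via Solent: 55% × 5% = 2.75%.
Direct stake: 14% = 14%.
Total: 24.4915% + 2.75% + 14% = 41.2415%.
Rounded: 41.24%.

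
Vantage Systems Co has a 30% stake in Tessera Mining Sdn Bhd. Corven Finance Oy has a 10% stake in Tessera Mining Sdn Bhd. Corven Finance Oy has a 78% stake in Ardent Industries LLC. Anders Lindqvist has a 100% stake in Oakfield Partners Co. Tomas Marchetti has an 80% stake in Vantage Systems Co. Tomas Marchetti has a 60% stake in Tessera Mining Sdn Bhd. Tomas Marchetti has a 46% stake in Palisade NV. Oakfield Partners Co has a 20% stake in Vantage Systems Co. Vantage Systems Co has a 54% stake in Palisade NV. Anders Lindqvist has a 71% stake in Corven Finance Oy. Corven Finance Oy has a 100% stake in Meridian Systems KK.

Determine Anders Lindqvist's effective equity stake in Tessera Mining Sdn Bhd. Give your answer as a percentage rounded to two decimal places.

Anders reaches Tessera along 2 paths.
Via Corven: 71% × 10% = 7.1%.
Via Oakfield → Vantage: 100% × 20% × 30% = 6%.
Total: 7.1% + 6% = 13.1%.
Rounded: 13.10%.

13.10%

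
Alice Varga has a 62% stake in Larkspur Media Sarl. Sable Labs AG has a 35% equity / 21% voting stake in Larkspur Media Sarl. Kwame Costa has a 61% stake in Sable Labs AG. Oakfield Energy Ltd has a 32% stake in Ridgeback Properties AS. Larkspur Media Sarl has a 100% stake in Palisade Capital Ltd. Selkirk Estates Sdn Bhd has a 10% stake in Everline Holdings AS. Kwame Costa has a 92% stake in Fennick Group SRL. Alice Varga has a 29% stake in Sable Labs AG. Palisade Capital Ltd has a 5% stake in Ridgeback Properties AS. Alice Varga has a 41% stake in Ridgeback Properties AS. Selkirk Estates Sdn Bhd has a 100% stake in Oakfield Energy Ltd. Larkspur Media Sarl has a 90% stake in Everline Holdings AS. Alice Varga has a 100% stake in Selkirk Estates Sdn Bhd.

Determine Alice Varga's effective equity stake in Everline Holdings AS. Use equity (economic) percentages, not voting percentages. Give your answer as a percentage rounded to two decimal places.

74.94%

Alice reaches Everline along 3 paths.
Via Larkspur: 62% × 90% = 55.8%.
Via Sable → Larkspur: 29% × 35% × 90% = 9.135%.
Via Selkirk: 100% × 10% = 10%.
Total: 55.8% + 9.135% + 10% = 74.935%.
Rounded: 74.94%.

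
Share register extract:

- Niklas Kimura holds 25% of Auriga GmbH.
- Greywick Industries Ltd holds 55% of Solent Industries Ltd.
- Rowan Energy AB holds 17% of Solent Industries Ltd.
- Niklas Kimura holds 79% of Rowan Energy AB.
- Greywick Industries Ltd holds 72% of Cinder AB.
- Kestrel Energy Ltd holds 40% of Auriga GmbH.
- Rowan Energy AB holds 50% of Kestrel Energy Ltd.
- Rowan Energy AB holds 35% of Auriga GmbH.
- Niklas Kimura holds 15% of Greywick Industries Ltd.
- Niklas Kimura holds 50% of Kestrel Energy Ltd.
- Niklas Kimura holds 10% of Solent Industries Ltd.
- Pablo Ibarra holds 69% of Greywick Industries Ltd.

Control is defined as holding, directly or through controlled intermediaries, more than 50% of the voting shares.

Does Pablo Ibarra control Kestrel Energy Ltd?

No

Pablo holds 69% of Greywick, so Pablo controls Greywick.
Greywick holds 55% of Solent, so Pablo controls Solent.
Greywick holds 72% of Cinder, so Pablo controls Cinder.
Neither Pablo nor any entity Pablo controls holds any voting interest in Kestrel.
So Pablo does not control Kestrel.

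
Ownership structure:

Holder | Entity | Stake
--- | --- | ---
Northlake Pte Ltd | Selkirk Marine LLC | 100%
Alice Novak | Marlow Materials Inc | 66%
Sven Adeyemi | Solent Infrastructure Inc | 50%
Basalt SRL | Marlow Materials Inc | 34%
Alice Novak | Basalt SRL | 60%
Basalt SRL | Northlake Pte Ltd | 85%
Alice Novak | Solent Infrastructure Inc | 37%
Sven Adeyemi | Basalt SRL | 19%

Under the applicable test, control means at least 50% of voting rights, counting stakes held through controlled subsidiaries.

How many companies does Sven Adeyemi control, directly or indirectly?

Sven holds 50% of Solent, so Sven controls Solent.
No other company's threshold is met.
Sven controls 1 company.

1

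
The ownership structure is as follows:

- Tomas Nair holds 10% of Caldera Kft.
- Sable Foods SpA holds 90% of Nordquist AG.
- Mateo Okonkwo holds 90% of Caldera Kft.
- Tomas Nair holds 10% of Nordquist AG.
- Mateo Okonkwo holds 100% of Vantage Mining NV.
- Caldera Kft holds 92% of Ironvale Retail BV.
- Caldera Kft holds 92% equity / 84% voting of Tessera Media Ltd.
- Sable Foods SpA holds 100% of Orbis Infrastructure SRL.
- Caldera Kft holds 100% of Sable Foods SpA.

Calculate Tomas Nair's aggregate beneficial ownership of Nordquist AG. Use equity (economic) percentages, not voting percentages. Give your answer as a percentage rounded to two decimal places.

Tomas reaches Nordquist along 2 paths.
Direct stake: 10% = 10%.
Via Caldera → Sable: 10% × 100% × 90% = 9%.
Total: 10% + 9% = 19%.
Rounded: 19.00%.

19.00%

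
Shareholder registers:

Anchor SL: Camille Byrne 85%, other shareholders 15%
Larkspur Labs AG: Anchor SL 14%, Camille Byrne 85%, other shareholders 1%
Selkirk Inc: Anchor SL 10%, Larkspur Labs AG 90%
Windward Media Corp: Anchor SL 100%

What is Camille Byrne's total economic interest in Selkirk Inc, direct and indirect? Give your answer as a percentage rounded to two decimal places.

95.71%

Camille reaches Selkirk along 3 paths.
Via Anchor: 85% × 10% = 8.5%.
Via Anchor → Larkspur: 85% × 14% × 90% = 10.71%.
Via Larkspur: 85% × 90% = 76.5%.
Total: 8.5% + 10.71% + 76.5% = 95.71%.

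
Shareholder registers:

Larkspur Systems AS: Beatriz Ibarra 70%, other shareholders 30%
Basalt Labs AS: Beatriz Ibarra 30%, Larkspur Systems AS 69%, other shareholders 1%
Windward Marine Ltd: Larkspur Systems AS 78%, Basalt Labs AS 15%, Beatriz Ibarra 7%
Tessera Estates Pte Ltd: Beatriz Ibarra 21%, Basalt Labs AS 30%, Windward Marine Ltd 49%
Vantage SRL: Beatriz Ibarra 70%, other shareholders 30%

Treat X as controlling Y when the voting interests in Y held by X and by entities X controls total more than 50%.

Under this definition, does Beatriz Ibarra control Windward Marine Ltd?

Beatriz holds 70% of Larkspur, so Beatriz controls Larkspur.
Beatriz and Larkspur together hold 30% + 69% = 99% of Basalt, so Beatriz controls Basalt.
Larkspur and Basalt and Beatriz together hold 78% + 15% + 7% = 100% of Windward, so Beatriz controls Windward.

Yes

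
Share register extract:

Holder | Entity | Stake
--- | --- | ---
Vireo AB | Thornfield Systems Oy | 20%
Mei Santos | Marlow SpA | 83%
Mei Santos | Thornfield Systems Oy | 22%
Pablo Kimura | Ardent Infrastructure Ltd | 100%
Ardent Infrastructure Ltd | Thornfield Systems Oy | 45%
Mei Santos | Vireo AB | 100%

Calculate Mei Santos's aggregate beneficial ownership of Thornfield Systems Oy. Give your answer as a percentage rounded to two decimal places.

42.00%

Mei reaches Thornfield along 2 paths.
Direct stake: 22% = 22%.
Via Vireo: 100% × 20% = 20%.
Total: 22% + 20% = 42%.
Rounded: 42.00%.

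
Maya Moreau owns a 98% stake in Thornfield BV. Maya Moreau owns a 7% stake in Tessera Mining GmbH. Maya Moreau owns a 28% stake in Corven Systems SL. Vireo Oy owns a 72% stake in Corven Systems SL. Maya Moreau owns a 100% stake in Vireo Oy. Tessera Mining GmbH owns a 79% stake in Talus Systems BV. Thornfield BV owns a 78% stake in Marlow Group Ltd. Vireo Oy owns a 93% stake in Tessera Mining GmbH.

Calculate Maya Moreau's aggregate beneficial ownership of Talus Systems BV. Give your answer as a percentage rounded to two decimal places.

79.00%

Maya reaches Talus along 2 paths.
Via Tessera: 7% × 79% = 5.53%.
Via Vireo → Tessera: 100% × 93% × 79% = 73.47%.
Total: 5.53% + 73.47% = 79%.
Rounded: 79.00%.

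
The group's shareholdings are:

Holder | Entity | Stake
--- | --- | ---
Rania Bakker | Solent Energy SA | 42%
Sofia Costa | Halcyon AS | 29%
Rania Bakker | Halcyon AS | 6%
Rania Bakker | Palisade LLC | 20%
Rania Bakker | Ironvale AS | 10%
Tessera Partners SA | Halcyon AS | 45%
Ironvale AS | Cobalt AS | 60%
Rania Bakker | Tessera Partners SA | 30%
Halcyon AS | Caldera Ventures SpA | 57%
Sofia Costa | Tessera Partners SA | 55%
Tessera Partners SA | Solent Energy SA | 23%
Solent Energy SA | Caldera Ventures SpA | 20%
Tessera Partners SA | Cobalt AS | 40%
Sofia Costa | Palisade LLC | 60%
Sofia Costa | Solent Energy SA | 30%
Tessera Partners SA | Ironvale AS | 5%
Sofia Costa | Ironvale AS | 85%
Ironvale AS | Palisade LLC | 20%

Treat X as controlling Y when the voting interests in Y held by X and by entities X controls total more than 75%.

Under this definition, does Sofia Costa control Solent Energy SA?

No

Sofia holds 85% of Ironvale, so Sofia controls Ironvale.
Sofia and Ironvale together hold 60% + 20% = 80% of Palisade, so Sofia controls Palisade.
In Solent, Sofia's side holds only 30%, not > 75%.
So Sofia does not control Solent.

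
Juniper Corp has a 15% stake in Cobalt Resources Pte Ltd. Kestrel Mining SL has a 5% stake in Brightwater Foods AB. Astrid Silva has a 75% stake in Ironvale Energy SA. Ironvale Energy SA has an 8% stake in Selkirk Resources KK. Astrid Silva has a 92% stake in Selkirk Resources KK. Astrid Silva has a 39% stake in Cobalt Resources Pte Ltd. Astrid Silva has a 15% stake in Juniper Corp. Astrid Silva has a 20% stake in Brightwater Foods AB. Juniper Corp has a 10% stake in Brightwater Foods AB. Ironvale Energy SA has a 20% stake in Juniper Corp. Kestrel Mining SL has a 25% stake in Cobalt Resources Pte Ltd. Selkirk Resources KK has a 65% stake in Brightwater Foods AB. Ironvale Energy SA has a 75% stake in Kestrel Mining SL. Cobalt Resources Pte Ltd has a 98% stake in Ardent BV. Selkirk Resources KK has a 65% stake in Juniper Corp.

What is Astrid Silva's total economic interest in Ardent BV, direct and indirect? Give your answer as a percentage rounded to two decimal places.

Astrid reaches Ardent along 6 paths.
Via Cobalt: 39% × 98% = 38.22%.
Via Ironvale → Kestrel → Cobalt: 75% × 75% × 25% × 98% = 13.78125%.
Via Ironvale → Juniper → Cobalt: 75% × 20% × 15% × 98% = 2.205%.
Via Selkirk → Juniper → Cobalt: 92% × 65% × 15% × 98% = 8.7906%.
Via Ironvale → Selkirk → Juniper → Cobalt: 75% × 8% × 65% × 15% × 98% = 0.5733%.
Via Juniper → Cobalt: 15% × 15% × 98% = 2.205%.
Total: 38.22% + 13.78125% + 2.205% + 8.7906% + 0.5733% + 2.205% = 65.77515%.
Rounded: 65.78%.

65.78%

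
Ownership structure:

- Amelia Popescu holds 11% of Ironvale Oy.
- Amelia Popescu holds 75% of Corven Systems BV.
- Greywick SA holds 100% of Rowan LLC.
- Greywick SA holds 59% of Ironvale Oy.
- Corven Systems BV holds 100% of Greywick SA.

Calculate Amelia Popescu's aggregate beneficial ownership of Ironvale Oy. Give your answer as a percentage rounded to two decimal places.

55.25%

Amelia reaches Ironvale along 2 paths.
Direct stake: 11% = 11%.
Via Corven → Greywick: 75% × 100% × 59% = 44.25%.
Total: 11% + 44.25% = 55.25%.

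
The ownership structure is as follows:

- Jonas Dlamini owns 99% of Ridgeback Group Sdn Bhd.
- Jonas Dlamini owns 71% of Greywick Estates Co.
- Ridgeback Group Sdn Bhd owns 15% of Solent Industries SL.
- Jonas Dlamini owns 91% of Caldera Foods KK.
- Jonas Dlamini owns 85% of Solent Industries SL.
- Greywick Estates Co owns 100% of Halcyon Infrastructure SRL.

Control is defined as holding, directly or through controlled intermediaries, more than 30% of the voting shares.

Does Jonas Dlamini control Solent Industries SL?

Yes

Jonas holds 99% of Ridgeback, so Jonas controls Ridgeback.
Ridgeback and Jonas together hold 15% + 85% = 100% of Solent, so Jonas controls Solent.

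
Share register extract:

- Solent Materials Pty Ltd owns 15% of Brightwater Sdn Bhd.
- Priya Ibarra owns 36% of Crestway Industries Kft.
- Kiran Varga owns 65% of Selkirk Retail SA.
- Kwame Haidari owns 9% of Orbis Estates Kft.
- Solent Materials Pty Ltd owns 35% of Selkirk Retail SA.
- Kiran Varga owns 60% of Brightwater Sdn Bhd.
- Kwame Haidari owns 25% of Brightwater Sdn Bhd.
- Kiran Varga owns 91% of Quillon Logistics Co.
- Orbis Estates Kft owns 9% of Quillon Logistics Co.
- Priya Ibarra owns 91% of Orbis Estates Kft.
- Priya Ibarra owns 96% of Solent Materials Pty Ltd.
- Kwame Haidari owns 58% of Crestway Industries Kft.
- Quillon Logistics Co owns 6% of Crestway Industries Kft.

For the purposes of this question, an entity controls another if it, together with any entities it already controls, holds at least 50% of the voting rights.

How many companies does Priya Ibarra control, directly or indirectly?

Priya holds 91% of Orbis, so Priya controls Orbis.
Priya holds 96% of Solent, so Priya controls Solent.
No other company's threshold is met.
Priya controls 2 companies.

2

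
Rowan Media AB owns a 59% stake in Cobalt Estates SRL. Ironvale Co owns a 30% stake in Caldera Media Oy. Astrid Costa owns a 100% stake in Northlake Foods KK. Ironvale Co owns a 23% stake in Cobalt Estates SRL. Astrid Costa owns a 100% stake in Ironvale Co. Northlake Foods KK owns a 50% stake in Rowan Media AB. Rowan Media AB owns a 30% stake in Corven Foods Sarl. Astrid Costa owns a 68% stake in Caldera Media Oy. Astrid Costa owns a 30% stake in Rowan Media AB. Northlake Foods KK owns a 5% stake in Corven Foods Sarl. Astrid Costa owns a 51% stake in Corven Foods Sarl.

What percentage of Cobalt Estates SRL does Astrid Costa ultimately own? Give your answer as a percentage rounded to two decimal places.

Astrid reaches Cobalt along 3 paths.
Via Northlake → Rowan: 100% × 50% × 59% = 29.5%.
Via Rowan: 30% × 59% = 17.7%.
Via Ironvale: 100% × 23% = 23%.
Total: 29.5% + 17.7% + 23% = 70.2%.
Rounded: 70.20%.

70.20%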